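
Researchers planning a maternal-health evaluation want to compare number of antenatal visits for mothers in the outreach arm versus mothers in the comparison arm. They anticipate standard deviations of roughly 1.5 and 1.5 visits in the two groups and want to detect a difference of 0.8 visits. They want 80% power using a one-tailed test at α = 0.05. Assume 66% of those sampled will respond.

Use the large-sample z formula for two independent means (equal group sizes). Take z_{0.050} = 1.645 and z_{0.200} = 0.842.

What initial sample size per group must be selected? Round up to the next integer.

n = (z_α + z_β)² · (σ₁² + σ₂²) / δ²
  = (1.645 + 0.842)² · (1.5² + 1.5² = 4.5) / 0.8²
  = 6.1852 · 4.5 / 0.64
  = 43.49
Adjust for 66% response: 43.49 / 0.66 = 65.89.
Round up → n = 66 per group.

n = 66 per group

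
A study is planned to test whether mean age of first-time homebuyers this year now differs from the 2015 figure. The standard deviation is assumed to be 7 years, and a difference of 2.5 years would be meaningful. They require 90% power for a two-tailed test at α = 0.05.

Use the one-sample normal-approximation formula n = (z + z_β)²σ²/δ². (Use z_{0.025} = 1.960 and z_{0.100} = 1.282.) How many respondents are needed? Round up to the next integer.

n = (z_{α/2} + z_β)² · σ² / δ²
  = (1.960 + 1.282)² · 7² / 2.5²
  = 10.5106 · 49 / 6.25
  = 82.40
Round up → n = 83.

n = 83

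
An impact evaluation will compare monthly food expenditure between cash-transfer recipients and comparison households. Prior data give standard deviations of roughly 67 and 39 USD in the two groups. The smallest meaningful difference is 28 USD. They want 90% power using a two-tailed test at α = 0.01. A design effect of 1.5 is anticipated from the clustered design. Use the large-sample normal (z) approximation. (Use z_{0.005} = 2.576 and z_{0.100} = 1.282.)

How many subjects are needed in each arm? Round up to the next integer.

n = (z_{α/2} + z_β)² · (σ₁² + σ₂²) / δ²
  = (2.576 + 1.282)² · (67² + 39² = 6010) / 28²
  = 14.8842 · 6010 / 784
  = 114.10
Design effect: 1.5 × 114.10 = 171.15.
Round up → n = 172 per group.

n = 172 per group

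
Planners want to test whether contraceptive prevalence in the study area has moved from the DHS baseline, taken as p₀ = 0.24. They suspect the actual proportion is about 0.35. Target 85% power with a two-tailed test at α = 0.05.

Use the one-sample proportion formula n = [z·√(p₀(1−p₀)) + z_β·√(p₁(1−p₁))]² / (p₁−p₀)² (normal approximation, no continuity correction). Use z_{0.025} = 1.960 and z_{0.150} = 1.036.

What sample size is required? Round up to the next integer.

n = [z_{α/2}·√(p₀q₀) + z_β·√(p₁q₁)]² / (p₁ − p₀)²
  = [1.960·√(0.24·0.76) + 1.036·√(0.35·0.65)]² / (0.11)²
  = [1.960·0.4271 + 1.036·0.4770]² / 0.0121
  = [1.3312]² / 0.0121
  = 146.46
Round up → n = 147.

n = 147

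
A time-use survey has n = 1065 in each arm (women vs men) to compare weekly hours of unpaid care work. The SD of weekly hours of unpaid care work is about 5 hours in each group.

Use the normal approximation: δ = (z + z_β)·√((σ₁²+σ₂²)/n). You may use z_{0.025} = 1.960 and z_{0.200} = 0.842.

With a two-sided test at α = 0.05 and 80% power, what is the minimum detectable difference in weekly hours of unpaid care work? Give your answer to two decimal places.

δ = (z_{α/2} + z_β) · √((σ₁²+σ₂²)/n)
  = (1.960 + 0.842) · √(50/1065)
  = 2.802 · √0.04695
  = 2.802 · 0.2167
  = 0.6071

Minimum detectable difference ≈ 0.61 hours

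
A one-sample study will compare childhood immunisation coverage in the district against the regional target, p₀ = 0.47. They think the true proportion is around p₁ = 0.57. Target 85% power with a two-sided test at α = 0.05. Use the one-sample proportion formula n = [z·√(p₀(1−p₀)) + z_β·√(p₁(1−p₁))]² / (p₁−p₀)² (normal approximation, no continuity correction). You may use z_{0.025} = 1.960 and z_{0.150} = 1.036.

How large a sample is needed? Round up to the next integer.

n = 223

n = [z_{α/2}·√(p₀q₀) + z_β·√(p₁q₁)]² / (p₁ − p₀)²
  = [1.960·√(0.47·0.53) + 1.036·√(0.57·0.43)]² / (0.10)²
  = [1.960·0.4991 + 1.036·0.4951]² / 0.0100
  = [1.4911]² / 0.0100
  = 222.35
Round up → n = 223.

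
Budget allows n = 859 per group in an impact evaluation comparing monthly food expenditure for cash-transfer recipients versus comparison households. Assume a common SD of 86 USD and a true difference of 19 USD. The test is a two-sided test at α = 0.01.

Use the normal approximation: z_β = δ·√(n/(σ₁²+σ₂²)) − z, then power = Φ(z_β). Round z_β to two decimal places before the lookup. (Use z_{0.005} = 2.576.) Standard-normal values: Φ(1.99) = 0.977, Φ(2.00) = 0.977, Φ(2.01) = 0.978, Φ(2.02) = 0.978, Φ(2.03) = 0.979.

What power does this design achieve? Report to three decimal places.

Power ≈ 0.977

z_β = δ·√(n/(σ₁²+σ₂²)) − z_{α/2}
    = 19 · √(859/14792) − 2.576
    = 19 · 0.24098 − 2.576
    = 4.5786 − 2.576 = 2.0026 → 2.00
Power = Φ(2.00) = 0.977.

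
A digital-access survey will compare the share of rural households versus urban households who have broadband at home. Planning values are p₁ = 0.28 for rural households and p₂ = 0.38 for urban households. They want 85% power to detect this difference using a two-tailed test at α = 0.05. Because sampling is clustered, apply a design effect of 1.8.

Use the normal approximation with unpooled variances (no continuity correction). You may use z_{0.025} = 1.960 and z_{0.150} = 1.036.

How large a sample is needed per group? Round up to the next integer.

n = 707 per group

n = (z_{α/2} + z_β)² · [p₁(1−p₁) + p₂(1−p₂)] / (p₁ − p₂)²
  = (1.960 + 1.036)² · (0.28·0.72 + 0.38·0.62) / (-0.10)²
  = (2.996)² · (0.2016 + 0.2356) / 0.0100
  = 8.9760 · 0.4372 / 0.0100
  = 392.43
Design effect: 1.8 × 392.43 = 706.38.
Round up → n = 707 per group.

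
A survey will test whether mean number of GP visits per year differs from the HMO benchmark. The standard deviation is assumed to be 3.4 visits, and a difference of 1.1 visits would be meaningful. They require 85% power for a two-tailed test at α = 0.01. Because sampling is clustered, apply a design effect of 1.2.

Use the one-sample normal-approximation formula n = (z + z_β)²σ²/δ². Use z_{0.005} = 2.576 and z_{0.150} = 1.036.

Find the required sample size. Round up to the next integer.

n = (z_{α/2} + z_β)² · σ² / δ²
  = (2.576 + 1.036)² · 3.4² / 1.1²
  = 13.0465 · 11.56 / 1.21
  = 124.64
Design effect: 1.2 × 124.64 = 149.57.
Round up → n = 150.

n = 150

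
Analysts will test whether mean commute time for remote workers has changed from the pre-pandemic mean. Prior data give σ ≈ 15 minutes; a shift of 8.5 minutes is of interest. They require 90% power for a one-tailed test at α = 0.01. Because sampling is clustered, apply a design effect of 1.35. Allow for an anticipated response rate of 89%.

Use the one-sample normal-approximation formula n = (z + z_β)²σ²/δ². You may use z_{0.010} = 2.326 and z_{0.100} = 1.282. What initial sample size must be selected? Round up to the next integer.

n = 62

n = (z_α + z_β)² · σ² / δ²
  = (2.326 + 1.282)² · 15² / 8.5²
  = 13.0177 · 225 / 72.25
  = 40.54
Design effect: 1.35 × 40.54 = 54.73.
Adjust for 89% response: 54.73 / 0.89 = 61.49.
Round up → n = 62.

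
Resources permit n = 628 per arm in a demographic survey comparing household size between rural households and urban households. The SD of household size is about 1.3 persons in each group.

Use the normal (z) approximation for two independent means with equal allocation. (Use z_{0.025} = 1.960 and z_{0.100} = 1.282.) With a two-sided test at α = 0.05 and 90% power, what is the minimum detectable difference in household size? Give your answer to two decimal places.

δ = (z_{α/2} + z_β) · √((σ₁²+σ₂²)/n)
  = (1.960 + 1.282) · √(3.38/628)
  = 3.242 · √0.00538
  = 3.242 · 0.0734
  = 0.2378

Minimum detectable difference ≈ 0.24 persons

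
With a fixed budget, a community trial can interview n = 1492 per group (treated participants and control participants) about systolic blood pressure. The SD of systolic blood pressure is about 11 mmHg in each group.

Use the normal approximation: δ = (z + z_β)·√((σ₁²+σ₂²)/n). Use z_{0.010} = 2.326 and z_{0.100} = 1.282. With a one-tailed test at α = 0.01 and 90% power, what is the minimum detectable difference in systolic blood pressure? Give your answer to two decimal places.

δ = (z_α + z_β) · √((σ₁²+σ₂²)/n)
  = (2.326 + 1.282) · √(242/1492)
  = 3.608 · √0.1622
  = 3.608 · 0.4027
  = 1.4531

Minimum detectable difference ≈ 1.45 mmHg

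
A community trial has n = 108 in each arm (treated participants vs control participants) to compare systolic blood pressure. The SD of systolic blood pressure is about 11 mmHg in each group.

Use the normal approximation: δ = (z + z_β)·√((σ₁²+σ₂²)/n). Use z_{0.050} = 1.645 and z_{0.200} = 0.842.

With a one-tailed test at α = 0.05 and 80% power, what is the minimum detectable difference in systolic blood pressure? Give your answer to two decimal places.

δ = (z_α + z_β) · √((σ₁²+σ₂²)/n)
  = (1.645 + 0.842) · √(242/108)
  = 2.487 · √2.2407
  = 2.487 · 1.4969
  = 3.7228

Minimum detectable difference ≈ 3.72 mmHg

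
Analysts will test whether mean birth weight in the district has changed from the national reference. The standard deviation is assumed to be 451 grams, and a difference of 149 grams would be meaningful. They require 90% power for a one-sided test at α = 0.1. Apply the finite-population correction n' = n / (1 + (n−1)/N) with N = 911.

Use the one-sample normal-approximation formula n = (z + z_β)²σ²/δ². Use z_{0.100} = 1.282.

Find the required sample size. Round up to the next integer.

n = (z_α + z_β)² · σ² / δ²
  = (1.282 + 1.282)² · 451² / 149²
  = 6.5741 · 203401 / 22201
  = 60.23
Finite-population correction (N = 911): 60.23 / (1 + (60.23 − 1)/911) = 56.55.
Round up → n = 57.

n = 57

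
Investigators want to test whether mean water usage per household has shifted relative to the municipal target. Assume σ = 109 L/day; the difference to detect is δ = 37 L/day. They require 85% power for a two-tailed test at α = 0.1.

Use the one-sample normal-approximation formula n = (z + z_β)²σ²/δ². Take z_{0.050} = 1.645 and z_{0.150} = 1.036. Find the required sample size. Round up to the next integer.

n = (z_{α/2} + z_β)² · σ² / δ²
  = (1.645 + 1.036)² · 109² / 37²
  = 7.1878 · 11881 / 1369
  = 62.38
Round up → n = 63.

n = 63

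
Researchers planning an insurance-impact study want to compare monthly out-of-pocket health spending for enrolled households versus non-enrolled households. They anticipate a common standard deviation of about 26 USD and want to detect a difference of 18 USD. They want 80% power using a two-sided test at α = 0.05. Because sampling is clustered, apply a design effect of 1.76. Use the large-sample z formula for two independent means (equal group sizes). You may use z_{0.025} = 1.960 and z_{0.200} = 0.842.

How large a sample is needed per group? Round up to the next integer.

n = (z_{α/2} + z_β)² · (σ₁² + σ₂²) / δ²
  = (1.960 + 0.842)² · (2·26² = 1352) / 18²
  = 7.8512 · 1352 / 324
  = 32.76
Design effect: 1.76 × 32.76 = 57.66.
Round up → n = 58 per group.

n = 58 per group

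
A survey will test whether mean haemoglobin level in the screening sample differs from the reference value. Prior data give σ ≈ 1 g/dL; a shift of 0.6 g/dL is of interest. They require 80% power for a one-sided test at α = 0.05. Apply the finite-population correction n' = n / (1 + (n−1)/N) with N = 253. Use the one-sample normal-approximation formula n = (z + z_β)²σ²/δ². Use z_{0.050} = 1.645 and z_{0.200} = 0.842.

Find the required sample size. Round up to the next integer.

n = 17

n = (z_α + z_β)² · σ² / δ²
  = (1.645 + 0.842)² · 1² / 0.6²
  = 6.1852 · 1 / 0.36
  = 17.18
Finite-population correction (N = 253): 17.18 / (1 + (17.18 − 1)/253) = 16.15.
Round up → n = 17.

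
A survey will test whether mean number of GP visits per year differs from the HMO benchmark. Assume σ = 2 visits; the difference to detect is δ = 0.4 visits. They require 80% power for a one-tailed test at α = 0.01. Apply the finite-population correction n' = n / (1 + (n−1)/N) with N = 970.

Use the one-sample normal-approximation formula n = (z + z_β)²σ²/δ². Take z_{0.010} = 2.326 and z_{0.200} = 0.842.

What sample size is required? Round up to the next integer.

n = 200

n = (z_α + z_β)² · σ² / δ²
  = (2.326 + 0.842)² · 2² / 0.4²
  = 10.0362 · 4 / 0.16
  = 250.91
Finite-population correction (N = 970): 250.91 / (1 + (250.91 − 1)/970) = 199.51.
Round up → n = 200.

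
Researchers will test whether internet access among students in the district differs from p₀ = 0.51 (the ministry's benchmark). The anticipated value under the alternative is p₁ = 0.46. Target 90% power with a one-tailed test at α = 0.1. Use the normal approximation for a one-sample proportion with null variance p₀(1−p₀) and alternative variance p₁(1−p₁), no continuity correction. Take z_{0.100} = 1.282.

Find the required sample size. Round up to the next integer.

n = [z_α·√(p₀q₀) + z_β·√(p₁q₁)]² / (p₁ − p₀)²
  = [1.282·√(0.51·0.49) + 1.282·√(0.46·0.54)]² / (-0.05)²
  = [1.282·0.4999 + 1.282·0.4984]² / 0.0025
  = [1.2798]² / 0.0025
  = 655.17
Round up → n = 656.

n = 656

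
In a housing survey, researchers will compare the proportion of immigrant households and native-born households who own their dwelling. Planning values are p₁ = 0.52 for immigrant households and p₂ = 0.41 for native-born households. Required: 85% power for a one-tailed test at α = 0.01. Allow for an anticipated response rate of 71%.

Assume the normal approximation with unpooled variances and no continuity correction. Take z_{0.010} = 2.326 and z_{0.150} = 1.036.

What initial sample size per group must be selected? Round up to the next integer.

n = (z_α + z_β)² · [p₁(1−p₁) + p₂(1−p₂)] / (p₁ − p₂)²
  = (2.326 + 1.036)² · (0.52·0.48 + 0.41·0.59) / (0.11)²
  = (3.362)² · (0.2496 + 0.2419) / 0.0121
  = 11.3030 · 0.4915 / 0.0121
  = 459.13
Adjust for 71% response: 459.13 / 0.71 = 646.66.
Round up → n = 647 per group.

n = 647 per group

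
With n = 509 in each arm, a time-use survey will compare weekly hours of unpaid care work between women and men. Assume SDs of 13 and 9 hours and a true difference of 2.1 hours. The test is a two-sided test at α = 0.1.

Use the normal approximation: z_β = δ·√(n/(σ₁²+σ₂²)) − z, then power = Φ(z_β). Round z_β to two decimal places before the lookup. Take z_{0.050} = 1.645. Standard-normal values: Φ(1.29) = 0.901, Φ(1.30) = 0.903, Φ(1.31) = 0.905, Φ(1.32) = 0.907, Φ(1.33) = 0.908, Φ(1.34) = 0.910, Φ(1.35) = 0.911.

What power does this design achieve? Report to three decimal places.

z_β = δ·√(n/(σ₁²+σ₂²)) − z_{α/2}
    = 2.1 · √(509/250) − 1.645
    = 2.1 · 1.42688 − 1.645
    = 2.9965 − 1.645 = 1.3515 → 1.35
Power = Φ(1.35) = 0.911.

Power ≈ 0.911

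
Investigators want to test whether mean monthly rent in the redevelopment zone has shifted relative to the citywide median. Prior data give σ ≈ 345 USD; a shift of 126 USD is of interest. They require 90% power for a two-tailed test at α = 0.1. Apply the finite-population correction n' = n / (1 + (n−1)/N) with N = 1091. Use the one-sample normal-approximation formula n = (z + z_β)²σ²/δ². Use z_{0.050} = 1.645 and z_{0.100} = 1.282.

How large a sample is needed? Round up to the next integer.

n = 61

n = (z_{α/2} + z_β)² · σ² / δ²
  = (1.645 + 1.282)² · 345² / 126²
  = 8.5673 · 119025 / 15876
  = 64.23
Finite-population correction (N = 1091): 64.23 / (1 + (64.23 − 1)/1091) = 60.71.
Round up → n = 61.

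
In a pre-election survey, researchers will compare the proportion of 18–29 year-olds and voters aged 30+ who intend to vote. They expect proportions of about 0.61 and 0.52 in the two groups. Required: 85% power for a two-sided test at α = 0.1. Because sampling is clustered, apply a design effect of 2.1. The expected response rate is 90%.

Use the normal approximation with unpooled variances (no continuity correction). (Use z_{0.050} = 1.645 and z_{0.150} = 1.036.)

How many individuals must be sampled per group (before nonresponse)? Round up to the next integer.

n = 1010 per group

n = (z_{α/2} + z_β)² · [p₁(1−p₁) + p₂(1−p₂)] / (p₁ − p₂)²
  = (1.645 + 1.036)² · (0.61·0.39 + 0.52·0.48) / (0.09)²
  = (2.681)² · (0.2379 + 0.2496) / 0.0081
  = 7.1878 · 0.4875 / 0.0081
  = 432.60
Design effect: 2.1 × 432.60 = 908.45.
Adjust for 90% response: 908.45 / 0.90 = 1009.39.
Round up → n = 1010 per group.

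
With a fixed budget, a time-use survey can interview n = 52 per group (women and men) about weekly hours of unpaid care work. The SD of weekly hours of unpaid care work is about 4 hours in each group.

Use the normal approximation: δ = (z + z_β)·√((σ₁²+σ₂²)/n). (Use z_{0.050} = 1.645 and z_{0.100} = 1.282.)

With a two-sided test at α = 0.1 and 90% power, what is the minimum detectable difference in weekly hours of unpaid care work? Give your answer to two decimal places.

Minimum detectable difference ≈ 2.30 hours

δ = (z_{α/2} + z_β) · √((σ₁²+σ₂²)/n)
  = (1.645 + 1.282) · √(32/52)
  = 2.927 · √0.61538
  = 2.927 · 0.7845
  = 2.2961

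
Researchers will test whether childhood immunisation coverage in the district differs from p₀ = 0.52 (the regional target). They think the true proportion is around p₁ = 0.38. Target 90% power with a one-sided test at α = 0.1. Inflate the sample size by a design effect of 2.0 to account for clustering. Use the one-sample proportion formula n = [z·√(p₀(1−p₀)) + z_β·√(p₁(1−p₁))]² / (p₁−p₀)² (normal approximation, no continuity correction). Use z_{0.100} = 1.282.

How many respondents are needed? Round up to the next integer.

n = 163

n = [z_α·√(p₀q₀) + z_β·√(p₁q₁)]² / (p₁ − p₀)²
  = [1.282·√(0.52·0.48) + 1.282·√(0.38·0.62)]² / (-0.14)²
  = [1.282·0.4996 + 1.282·0.4854]² / 0.0196
  = [1.2628]² / 0.0196
  = 81.35
Design effect: 2.0 × 81.35 = 162.71.
Round up → n = 163.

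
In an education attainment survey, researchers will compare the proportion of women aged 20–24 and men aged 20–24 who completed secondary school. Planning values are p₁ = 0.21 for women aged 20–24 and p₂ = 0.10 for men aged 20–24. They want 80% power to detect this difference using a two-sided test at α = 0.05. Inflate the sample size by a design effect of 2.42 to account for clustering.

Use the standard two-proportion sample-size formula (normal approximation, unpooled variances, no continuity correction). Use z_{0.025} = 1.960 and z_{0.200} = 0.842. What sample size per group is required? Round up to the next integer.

n = 402 per group

n = (z_{α/2} + z_β)² · [p₁(1−p₁) + p₂(1−p₂)] / (p₁ − p₂)²
  = (1.960 + 0.842)² · (0.21·0.79 + 0.10·0.90) / (0.11)²
  = (2.802)² · (0.1659 + 0.0900) / 0.0121
  = 7.8512 · 0.2559 / 0.0121
  = 166.04
Design effect: 2.42 × 166.04 = 401.82.
Round up → n = 402 per group.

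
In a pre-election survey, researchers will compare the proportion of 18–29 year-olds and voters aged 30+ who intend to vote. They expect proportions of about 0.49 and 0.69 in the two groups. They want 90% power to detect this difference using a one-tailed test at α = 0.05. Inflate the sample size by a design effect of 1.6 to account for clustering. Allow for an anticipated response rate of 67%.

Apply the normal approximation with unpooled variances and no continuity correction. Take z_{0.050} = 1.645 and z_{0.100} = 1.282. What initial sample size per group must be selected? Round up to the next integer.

n = (z_α + z_β)² · [p₁(1−p₁) + p₂(1−p₂)] / (p₁ − p₂)²
  = (1.645 + 1.282)² · (0.49·0.51 + 0.69·0.31) / (-0.20)²
  = (2.927)² · (0.2499 + 0.2139) / 0.0400
  = 8.5673 · 0.4638 / 0.0400
  = 99.34
Design effect: 1.6 × 99.34 = 158.94.
Adjust for 67% response: 158.94 / 0.67 = 237.23.
Round up → n = 238 per group.

n = 238 per group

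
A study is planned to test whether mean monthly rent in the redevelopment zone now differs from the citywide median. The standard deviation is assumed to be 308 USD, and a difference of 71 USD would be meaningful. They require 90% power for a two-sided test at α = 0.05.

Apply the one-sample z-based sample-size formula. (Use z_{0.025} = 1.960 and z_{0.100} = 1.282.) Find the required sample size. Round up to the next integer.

n = 198

n = (z_{α/2} + z_β)² · σ² / δ²
  = (1.960 + 1.282)² · 308² / 71²
  = 10.5106 · 94864 / 5041
  = 197.79
Round up → n = 198.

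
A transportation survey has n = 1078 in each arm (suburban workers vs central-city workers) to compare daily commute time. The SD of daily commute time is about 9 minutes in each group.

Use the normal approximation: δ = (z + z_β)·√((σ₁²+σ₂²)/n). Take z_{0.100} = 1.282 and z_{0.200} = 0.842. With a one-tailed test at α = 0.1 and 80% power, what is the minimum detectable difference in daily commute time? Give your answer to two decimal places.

Minimum detectable difference ≈ 0.82 minutes

δ = (z_α + z_β) · √((σ₁²+σ₂²)/n)
  = (1.282 + 0.842) · √(162/1078)
  = 2.124 · √0.15028
  = 2.124 · 0.3877
  = 0.8234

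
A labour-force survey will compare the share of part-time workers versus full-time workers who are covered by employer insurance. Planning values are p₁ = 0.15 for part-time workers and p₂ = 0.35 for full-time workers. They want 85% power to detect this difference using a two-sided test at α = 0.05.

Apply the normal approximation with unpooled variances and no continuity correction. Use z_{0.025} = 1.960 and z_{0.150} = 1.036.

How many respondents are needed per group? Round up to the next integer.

n = 80 per group

n = (z_{α/2} + z_β)² · [p₁(1−p₁) + p₂(1−p₂)] / (p₁ − p₂)²
  = (1.960 + 1.036)² · (0.15·0.85 + 0.35·0.65) / (-0.20)²
  = (2.996)² · (0.1275 + 0.2275) / 0.0400
  = 8.9760 · 0.3550 / 0.0400
  = 79.66
Round up → n = 80 per group.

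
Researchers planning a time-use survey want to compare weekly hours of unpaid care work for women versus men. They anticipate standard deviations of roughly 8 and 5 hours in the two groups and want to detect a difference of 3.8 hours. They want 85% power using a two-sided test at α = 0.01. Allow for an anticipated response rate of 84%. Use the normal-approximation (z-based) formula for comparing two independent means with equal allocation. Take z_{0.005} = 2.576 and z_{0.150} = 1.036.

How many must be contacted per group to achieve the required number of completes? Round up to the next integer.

n = (z_{α/2} + z_β)² · (σ₁² + σ₂²) / δ²
  = (2.576 + 1.036)² · (8² + 5² = 89) / 3.8²
  = 13.0465 · 89 / 14.44
  = 80.41
Adjust for 84% response: 80.41 / 0.84 = 95.73.
Round up → n = 96 per group.

n = 96 per group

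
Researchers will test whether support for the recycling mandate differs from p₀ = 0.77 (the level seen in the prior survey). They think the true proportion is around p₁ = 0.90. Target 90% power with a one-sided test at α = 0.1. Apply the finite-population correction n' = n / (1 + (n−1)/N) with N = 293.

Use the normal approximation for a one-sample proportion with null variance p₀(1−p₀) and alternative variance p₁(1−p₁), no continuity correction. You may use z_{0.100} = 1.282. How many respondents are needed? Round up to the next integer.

n = 44

n = [z_α·√(p₀q₀) + z_β·√(p₁q₁)]² / (p₁ − p₀)²
  = [1.282·√(0.77·0.23) + 1.282·√(0.90·0.10)]² / (0.13)²
  = [1.282·0.4208 + 1.282·0.3000]² / 0.0169
  = [0.9241]² / 0.0169
  = 50.53
Finite-population correction (N = 293): 50.53 / (1 + (50.53 − 1)/293) = 43.22.
Round up → n = 44.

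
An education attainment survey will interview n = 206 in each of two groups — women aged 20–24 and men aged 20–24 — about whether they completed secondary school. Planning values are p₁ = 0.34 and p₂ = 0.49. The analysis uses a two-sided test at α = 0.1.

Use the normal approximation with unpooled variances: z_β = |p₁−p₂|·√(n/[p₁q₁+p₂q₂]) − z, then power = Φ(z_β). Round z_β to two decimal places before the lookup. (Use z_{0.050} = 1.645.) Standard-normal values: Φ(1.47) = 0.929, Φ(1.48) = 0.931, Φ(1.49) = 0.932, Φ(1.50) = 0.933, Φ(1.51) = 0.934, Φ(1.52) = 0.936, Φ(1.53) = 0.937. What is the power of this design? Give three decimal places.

z_β = |p₁−p₂|·√(n/[p₁q₁+p₂q₂]) − z_{α/2}
    = 0.15 · √(206/0.4743) − 1.645
    = 0.15 · 20.8404 − 1.645
    = 3.1261 − 1.645 = 1.4811 → 1.48
Power = Φ(1.48) = 0.931.

Power ≈ 0.931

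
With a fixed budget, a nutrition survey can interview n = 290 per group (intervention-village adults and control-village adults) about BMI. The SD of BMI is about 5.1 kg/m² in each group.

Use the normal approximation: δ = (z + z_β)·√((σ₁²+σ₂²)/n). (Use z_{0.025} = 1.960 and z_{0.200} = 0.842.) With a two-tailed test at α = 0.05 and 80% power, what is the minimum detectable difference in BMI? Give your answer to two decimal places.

Minimum detectable difference ≈ 1.19 kg/m²

δ = (z_{α/2} + z_β) · √((σ₁²+σ₂²)/n)
  = (1.960 + 0.842) · √(52.02/290)
  = 2.802 · √0.17938
  = 2.802 · 0.4235
  = 1.1867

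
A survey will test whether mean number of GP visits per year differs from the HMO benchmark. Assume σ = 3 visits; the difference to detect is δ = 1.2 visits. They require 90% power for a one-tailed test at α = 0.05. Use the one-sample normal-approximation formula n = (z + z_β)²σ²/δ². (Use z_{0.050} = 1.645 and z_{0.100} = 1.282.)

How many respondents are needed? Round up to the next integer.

n = 54

n = (z_α + z_β)² · σ² / δ²
  = (1.645 + 1.282)² · 3² / 1.2²
  = 8.5673 · 9 / 1.44
  = 53.55
Round up → n = 54.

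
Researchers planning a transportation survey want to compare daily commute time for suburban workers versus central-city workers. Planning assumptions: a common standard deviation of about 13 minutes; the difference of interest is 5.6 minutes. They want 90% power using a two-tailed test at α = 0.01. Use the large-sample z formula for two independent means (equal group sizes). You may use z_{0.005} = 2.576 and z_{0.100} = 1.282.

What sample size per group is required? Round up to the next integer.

n = 161 per group

n = (z_{α/2} + z_β)² · (σ₁² + σ₂²) / δ²
  = (2.576 + 1.282)² · (2·13² = 338) / 5.6²
  = 14.8842 · 338 / 31.36
  = 160.42
Round up → n = 161 per group.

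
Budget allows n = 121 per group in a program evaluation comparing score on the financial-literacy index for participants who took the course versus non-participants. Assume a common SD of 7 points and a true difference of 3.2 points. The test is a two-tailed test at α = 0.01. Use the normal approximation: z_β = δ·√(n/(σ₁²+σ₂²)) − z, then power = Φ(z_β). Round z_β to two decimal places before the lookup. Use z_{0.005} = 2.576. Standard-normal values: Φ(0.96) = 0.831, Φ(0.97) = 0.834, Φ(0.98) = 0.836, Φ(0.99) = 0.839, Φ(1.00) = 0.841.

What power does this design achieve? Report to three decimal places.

z_β = δ·√(n/(σ₁²+σ₂²)) − z_{α/2}
    = 3.2 · √(121/98) − 2.576
    = 3.2 · 1.11117 − 2.576
    = 3.5557 − 2.576 = 0.9797 → 0.98
Power = Φ(0.98) = 0.836.

Power ≈ 0.836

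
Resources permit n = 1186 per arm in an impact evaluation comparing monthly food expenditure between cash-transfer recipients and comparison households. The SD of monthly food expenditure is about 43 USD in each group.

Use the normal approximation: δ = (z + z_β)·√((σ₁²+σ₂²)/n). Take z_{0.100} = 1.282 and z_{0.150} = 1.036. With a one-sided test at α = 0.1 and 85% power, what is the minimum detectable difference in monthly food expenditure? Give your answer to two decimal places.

Minimum detectable difference ≈ 4.09 USD

δ = (z_α + z_β) · √((σ₁²+σ₂²)/n)
  = (1.282 + 1.036) · √(3698/1186)
  = 2.318 · √3.118
  = 2.318 · 1.7658
  = 4.0931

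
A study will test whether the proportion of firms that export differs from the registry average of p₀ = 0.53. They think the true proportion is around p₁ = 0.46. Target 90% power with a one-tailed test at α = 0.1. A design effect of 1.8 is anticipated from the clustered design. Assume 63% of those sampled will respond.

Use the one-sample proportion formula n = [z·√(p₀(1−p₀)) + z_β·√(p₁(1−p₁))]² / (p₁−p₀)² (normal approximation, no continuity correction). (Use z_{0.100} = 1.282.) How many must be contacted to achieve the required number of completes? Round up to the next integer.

n = 954

n = [z_α·√(p₀q₀) + z_β·√(p₁q₁)]² / (p₁ − p₀)²
  = [1.282·√(0.53·0.47) + 1.282·√(0.46·0.54)]² / (-0.07)²
  = [1.282·0.4991 + 1.282·0.4984]² / 0.0049
  = [1.2788]² / 0.0049
  = 333.74
Design effect: 1.8 × 333.74 = 600.72.
Adjust for 63% response: 600.72 / 0.63 = 953.53.
Round up → n = 954.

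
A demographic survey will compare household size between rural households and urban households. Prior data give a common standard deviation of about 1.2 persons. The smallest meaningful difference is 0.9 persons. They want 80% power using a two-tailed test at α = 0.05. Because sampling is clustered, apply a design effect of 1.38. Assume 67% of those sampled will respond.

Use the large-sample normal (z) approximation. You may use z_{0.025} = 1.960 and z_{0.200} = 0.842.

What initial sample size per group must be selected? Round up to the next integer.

n = 58 per group

n = (z_{α/2} + z_β)² · (σ₁² + σ₂²) / δ²
  = (1.960 + 0.842)² · (2·1.2² = 2.88) / 0.9²
  = 7.8512 · 2.88 / 0.81
  = 27.92
Design effect: 1.38 × 27.92 = 38.52.
Adjust for 67% response: 38.52 / 0.67 = 57.50.
Round up → n = 58 per group.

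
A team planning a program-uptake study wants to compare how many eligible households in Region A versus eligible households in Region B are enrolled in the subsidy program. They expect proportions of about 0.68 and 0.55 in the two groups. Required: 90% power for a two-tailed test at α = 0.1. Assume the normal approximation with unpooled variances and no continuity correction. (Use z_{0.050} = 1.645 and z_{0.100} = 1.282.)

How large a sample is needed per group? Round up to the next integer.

n = (z_{α/2} + z_β)² · [p₁(1−p₁) + p₂(1−p₂)] / (p₁ − p₂)²
  = (1.645 + 1.282)² · (0.68·0.32 + 0.55·0.45) / (0.13)²
  = (2.927)² · (0.2176 + 0.2475) / 0.0169
  = 8.5673 · 0.4651 / 0.0169
  = 235.78
Round up → n = 236 per group.

n = 236 per group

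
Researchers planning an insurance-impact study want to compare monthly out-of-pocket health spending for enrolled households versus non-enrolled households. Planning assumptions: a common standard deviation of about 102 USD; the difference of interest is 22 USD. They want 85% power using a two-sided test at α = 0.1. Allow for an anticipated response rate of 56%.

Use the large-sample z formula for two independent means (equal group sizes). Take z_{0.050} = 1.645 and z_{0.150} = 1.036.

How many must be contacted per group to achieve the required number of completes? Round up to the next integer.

n = (z_{α/2} + z_β)² · (σ₁² + σ₂²) / δ²
  = (1.645 + 1.036)² · (2·102² = 20808) / 22²
  = 7.1878 · 20808 / 484
  = 309.01
Adjust for 56% response: 309.01 / 0.56 = 551.81.
Round up → n = 552 per group.

n = 552 per group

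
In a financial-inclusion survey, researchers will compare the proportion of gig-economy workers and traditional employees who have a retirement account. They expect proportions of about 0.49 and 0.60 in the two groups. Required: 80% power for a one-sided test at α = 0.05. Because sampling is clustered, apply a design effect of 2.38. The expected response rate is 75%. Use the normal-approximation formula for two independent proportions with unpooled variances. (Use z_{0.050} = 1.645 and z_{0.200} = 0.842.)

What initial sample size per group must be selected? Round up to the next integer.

n = (z_α + z_β)² · [p₁(1−p₁) + p₂(1−p₂)] / (p₁ − p₂)²
  = (1.645 + 0.842)² · (0.49·0.51 + 0.60·0.40) / (-0.11)²
  = (2.487)² · (0.2499 + 0.2400) / 0.0121
  = 6.1852 · 0.4899 / 0.0121
  = 250.42
Design effect: 2.38 × 250.42 = 596.01.
Adjust for 75% response: 596.01 / 0.75 = 794.67.
Round up → n = 795 per group.

n = 795 per group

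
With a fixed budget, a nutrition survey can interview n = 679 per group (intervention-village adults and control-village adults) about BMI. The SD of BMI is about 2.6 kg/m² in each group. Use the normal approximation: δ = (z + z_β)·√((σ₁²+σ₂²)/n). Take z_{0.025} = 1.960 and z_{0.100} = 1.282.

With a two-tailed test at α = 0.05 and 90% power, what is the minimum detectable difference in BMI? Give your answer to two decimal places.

Minimum detectable difference ≈ 0.46 kg/m²

δ = (z_{α/2} + z_β) · √((σ₁²+σ₂²)/n)
  = (1.960 + 1.282) · √(13.52/679)
  = 3.242 · √0.01991
  = 3.242 · 0.1411
  = 0.4575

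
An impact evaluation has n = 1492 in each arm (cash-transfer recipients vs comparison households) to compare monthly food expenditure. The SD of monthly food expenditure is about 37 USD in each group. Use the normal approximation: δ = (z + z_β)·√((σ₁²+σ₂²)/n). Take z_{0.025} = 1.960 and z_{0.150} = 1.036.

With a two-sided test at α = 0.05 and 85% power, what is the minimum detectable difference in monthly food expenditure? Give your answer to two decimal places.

δ = (z_{α/2} + z_β) · √((σ₁²+σ₂²)/n)
  = (1.960 + 1.036) · √(2738/1492)
  = 2.996 · √1.8351
  = 2.996 · 1.3547
  = 4.0586

Minimum detectable difference ≈ 4.06 USD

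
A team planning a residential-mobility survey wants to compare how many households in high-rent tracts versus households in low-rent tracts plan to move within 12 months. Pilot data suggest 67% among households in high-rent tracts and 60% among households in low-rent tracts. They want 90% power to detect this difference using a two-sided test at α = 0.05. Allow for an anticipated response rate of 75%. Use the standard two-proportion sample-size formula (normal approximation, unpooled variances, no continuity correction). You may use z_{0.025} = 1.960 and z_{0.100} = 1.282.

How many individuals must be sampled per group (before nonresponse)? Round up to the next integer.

n = 1319 per group

n = (z_{α/2} + z_β)² · [p₁(1−p₁) + p₂(1−p₂)] / (p₁ − p₂)²
  = (1.960 + 1.282)² · (0.67·0.33 + 0.60·0.40) / (0.07)²
  = (3.242)² · (0.2211 + 0.2400) / 0.0049
  = 10.5106 · 0.4611 / 0.0049
  = 989.07
Adjust for 75% response: 989.07 / 0.75 = 1318.75.
Round up → n = 1319 per group.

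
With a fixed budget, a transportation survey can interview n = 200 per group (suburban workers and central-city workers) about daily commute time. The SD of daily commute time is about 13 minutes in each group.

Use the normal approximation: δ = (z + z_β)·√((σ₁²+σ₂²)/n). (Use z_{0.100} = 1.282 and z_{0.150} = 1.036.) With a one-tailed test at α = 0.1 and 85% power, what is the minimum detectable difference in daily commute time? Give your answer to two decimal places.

Minimum detectable difference ≈ 3.01 minutes

δ = (z_α + z_β) · √((σ₁²+σ₂²)/n)
  = (1.282 + 1.036) · √(338/200)
  = 2.318 · √1.69
  = 2.318 · 1.3000
  = 3.0134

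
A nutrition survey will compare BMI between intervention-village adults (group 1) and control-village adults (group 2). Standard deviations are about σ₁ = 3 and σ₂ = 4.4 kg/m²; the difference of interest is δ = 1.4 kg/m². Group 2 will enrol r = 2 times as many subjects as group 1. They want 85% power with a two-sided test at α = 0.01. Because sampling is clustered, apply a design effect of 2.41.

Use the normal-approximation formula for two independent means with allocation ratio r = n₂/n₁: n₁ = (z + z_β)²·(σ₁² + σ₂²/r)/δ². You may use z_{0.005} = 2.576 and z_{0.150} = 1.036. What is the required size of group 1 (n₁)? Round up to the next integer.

n₁ = (z_{α/2} + z_β)² · (σ₁² + σ₂²/r) / δ²
   = (2.576 + 1.036)² · (3² + 4.4²/2) / 1.4²
   = 13.0465 · (9 + 9.68) / 1.96
   = 13.0465 · 18.68 / 1.96
   = 124.34
Design effect: 2.41 × 124.34 = 299.66.
Round up → n₁ = 300; n₂ = r·n₁ = 2 × 300 = 600.

n₁ = 300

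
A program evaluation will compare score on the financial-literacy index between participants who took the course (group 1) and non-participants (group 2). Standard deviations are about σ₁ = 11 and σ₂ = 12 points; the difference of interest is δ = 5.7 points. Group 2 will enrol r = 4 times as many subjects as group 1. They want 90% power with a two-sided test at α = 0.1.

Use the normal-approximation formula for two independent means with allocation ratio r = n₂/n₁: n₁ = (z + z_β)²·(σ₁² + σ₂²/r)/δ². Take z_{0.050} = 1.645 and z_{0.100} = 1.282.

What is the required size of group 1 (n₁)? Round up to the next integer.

n₁ = 42

n₁ = (z_{α/2} + z_β)² · (σ₁² + σ₂²/r) / δ²
   = (1.645 + 1.282)² · (11² + 12²/4) / 5.7²
   = 8.5673 · (121 + 36) / 32.49
   = 8.5673 · 157 / 32.49
   = 41.40
Round up → n₁ = 42; n₂ = r·n₁ = 4 × 42 = 168.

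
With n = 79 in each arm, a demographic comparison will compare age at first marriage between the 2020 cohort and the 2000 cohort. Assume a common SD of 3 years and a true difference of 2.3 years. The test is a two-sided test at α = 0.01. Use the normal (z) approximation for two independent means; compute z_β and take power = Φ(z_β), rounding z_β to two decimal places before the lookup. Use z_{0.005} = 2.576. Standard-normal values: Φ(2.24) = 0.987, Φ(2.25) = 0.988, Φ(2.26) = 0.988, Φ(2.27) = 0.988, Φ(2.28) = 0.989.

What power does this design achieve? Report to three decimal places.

Power ≈ 0.987

z_β = δ·√(n/(σ₁²+σ₂²)) − z_{α/2}
    = 2.3 · √(79/18) − 2.576
    = 2.3 · 2.09497 − 2.576
    = 4.8184 − 2.576 = 2.2424 → 2.24
Power = Φ(2.24) = 0.987.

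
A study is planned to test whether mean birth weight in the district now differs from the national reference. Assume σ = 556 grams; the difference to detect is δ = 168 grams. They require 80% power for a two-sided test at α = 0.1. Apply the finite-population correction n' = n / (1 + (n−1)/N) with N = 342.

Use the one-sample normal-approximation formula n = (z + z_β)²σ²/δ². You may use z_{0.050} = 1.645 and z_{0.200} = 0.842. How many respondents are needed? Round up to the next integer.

n = (z_{α/2} + z_β)² · σ² / δ²
  = (1.645 + 0.842)² · 556² / 168²
  = 6.1852 · 309136 / 28224
  = 67.75
Finite-population correction (N = 342): 67.75 / (1 + (67.75 − 1)/342) = 56.68.
Round up → n = 57.

n = 57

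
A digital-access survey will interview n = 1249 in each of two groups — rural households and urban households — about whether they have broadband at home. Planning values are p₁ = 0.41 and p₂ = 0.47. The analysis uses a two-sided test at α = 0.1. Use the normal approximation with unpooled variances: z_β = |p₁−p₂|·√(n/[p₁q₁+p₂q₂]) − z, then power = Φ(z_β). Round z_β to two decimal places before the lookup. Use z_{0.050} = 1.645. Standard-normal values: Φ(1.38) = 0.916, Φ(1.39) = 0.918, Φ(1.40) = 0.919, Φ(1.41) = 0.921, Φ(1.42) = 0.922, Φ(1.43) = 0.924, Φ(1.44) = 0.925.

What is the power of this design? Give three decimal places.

z_β = |p₁−p₂|·√(n/[p₁q₁+p₂q₂]) − z_{α/2}
    = 0.06 · √(1249/0.4910) − 1.645
    = 0.06 · 50.4360 − 1.645
    = 3.0262 − 1.645 = 1.3812 → 1.38
Power = Φ(1.38) = 0.916.

Power ≈ 0.916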